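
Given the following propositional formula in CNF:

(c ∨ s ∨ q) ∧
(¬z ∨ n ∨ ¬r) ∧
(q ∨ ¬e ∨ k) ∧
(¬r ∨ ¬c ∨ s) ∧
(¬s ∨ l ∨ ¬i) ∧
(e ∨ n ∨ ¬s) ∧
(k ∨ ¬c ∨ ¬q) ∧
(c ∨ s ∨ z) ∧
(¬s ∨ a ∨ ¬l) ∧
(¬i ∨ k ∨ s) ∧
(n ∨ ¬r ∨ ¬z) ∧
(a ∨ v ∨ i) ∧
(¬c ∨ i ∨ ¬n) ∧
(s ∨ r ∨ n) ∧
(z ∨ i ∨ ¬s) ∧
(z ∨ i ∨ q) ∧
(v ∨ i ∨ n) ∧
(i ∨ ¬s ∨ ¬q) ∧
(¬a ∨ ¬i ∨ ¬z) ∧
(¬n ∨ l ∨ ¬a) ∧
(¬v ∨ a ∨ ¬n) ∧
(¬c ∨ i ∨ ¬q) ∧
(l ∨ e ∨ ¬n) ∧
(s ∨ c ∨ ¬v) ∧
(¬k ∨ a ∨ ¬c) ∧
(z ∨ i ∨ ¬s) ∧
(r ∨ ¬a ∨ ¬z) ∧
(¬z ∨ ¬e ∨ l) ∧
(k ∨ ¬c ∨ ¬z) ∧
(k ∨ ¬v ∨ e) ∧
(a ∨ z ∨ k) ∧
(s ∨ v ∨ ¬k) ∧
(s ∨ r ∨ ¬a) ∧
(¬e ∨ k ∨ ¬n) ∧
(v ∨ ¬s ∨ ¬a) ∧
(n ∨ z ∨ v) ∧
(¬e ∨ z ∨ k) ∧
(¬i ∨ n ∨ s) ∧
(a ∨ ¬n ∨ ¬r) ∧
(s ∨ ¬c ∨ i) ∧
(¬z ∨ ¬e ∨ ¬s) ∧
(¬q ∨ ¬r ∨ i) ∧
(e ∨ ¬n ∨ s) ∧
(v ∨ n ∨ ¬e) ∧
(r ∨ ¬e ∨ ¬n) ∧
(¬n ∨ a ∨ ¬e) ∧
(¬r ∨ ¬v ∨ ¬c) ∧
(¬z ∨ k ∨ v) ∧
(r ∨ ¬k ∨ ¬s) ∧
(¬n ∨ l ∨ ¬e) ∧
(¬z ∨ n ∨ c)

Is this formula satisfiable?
Yes

Yes, the formula is satisfiable.

One satisfying assignment is: v=True, q=False, k=True, r=True, c=False, n=True, l=True, s=True, i=False, a=True, z=True, e=False

Verification: With this assignment, all 51 clauses evaluate to true.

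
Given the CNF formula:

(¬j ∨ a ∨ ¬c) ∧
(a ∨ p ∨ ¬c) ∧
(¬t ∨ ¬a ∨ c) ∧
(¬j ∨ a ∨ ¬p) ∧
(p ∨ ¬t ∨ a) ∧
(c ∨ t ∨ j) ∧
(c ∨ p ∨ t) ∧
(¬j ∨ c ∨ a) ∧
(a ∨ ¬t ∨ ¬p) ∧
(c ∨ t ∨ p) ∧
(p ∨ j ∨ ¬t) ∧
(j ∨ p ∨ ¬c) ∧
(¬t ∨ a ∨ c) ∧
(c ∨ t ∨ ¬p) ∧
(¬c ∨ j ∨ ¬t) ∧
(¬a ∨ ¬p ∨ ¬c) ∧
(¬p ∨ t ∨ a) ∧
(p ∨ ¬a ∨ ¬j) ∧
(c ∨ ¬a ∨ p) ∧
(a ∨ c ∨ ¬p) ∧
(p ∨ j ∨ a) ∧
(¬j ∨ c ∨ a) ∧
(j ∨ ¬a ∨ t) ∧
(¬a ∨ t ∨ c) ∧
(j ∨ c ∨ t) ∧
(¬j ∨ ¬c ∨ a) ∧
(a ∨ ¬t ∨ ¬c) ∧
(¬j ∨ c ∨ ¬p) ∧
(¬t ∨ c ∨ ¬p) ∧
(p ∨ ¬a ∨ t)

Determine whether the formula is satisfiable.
No

No, the formula is not satisfiable.

No assignment of truth values to the variables can make all 30 clauses true simultaneously.

The formula is UNSAT (unsatisfiable).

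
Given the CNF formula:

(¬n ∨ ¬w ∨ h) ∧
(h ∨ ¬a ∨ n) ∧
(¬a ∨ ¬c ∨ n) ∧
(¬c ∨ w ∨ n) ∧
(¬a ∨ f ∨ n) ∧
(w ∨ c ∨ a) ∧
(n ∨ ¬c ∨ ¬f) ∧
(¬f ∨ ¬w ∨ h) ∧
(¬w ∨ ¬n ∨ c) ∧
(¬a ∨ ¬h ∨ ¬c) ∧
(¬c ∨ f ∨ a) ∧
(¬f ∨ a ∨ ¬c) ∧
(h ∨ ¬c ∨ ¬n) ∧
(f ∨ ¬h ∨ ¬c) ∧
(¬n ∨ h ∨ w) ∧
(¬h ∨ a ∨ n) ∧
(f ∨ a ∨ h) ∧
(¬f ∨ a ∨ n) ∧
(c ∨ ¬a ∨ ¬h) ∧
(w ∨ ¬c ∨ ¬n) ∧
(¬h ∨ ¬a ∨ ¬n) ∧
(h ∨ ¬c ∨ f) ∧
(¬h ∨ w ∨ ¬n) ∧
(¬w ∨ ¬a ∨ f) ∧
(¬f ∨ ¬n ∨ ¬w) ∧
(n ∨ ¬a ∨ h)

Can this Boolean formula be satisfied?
No

No, the formula is not satisfiable.

No assignment of truth values to the variables can make all 26 clauses true simultaneously.

The formula is UNSAT (unsatisfiable).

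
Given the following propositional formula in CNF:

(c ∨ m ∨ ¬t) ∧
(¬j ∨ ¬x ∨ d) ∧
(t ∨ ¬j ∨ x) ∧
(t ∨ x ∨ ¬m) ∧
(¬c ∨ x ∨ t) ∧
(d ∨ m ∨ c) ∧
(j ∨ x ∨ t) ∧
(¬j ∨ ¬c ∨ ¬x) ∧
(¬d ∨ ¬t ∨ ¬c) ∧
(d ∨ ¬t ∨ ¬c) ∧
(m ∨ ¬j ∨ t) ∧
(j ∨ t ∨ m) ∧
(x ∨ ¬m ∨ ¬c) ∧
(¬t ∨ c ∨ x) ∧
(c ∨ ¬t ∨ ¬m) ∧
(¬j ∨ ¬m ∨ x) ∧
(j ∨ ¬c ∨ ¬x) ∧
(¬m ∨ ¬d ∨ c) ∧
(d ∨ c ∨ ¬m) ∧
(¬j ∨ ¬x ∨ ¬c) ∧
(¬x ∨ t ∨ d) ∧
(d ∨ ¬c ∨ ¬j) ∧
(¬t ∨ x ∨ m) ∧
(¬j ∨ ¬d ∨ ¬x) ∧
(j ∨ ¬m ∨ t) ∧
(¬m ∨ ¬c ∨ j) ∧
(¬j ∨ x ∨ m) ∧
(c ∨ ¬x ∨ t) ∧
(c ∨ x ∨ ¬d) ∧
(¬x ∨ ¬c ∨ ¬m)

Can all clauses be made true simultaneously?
No

No, the formula is not satisfiable.

No assignment of truth values to the variables can make all 30 clauses true simultaneously.

The formula is UNSAT (unsatisfiable).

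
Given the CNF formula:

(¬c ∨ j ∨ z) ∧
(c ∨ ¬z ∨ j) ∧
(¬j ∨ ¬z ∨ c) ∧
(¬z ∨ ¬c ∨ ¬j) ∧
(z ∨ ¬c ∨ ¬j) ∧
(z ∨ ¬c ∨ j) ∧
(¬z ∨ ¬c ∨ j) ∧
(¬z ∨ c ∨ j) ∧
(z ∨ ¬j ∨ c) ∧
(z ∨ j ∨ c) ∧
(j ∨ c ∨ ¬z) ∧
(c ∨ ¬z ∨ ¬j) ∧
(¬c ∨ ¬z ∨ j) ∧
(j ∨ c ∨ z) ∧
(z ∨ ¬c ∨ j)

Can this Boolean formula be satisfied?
No

No, the formula is not satisfiable.

No assignment of truth values to the variables can make all 15 clauses true simultaneously.

The formula is UNSAT (unsatisfiable).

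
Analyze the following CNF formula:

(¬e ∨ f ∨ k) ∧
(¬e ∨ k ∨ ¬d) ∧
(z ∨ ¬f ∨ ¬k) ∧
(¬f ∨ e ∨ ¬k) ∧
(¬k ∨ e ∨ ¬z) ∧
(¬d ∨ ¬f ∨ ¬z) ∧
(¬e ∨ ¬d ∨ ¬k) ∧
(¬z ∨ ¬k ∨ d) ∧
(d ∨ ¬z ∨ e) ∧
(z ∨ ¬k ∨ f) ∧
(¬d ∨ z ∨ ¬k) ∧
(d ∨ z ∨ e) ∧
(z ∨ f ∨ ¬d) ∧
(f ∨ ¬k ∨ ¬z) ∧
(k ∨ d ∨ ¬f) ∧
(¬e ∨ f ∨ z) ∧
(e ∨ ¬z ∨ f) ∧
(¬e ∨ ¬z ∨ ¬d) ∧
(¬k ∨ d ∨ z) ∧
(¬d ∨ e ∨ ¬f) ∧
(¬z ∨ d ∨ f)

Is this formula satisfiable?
No

No, the formula is not satisfiable.

No assignment of truth values to the variables can make all 21 clauses true simultaneously.

The formula is UNSAT (unsatisfiable).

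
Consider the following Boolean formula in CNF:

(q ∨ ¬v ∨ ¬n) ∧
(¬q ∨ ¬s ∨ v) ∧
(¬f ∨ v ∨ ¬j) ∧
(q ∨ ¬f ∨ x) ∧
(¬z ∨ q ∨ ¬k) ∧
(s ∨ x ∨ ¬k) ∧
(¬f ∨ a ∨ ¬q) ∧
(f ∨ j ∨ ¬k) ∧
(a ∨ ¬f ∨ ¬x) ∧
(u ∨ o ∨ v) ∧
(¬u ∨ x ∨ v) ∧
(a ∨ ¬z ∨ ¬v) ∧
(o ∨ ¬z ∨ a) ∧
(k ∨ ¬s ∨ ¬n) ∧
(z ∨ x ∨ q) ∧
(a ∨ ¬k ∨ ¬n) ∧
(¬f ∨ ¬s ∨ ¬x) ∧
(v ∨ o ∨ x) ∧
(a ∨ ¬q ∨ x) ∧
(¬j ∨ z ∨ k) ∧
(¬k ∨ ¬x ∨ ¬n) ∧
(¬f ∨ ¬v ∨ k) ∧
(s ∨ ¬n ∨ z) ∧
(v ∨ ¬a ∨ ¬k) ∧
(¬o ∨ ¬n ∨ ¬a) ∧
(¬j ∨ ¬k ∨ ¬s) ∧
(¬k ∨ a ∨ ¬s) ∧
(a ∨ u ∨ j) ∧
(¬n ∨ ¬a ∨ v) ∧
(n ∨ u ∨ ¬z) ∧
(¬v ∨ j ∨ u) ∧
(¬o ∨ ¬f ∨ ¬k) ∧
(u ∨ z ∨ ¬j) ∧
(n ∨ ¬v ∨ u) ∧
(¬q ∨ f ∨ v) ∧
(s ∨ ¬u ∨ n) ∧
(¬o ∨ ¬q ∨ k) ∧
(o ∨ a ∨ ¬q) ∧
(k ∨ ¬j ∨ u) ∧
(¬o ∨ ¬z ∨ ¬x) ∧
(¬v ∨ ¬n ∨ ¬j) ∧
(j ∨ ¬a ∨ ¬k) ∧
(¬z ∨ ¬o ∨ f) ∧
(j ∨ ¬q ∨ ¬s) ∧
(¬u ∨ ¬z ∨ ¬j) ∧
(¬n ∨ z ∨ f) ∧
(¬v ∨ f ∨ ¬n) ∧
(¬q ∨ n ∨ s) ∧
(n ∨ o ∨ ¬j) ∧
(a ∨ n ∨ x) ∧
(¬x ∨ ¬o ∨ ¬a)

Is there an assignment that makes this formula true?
Yes

Yes, the formula is satisfiable.

One satisfying assignment is: v=False, x=True, s=True, o=False, z=False, f=False, k=False, q=False, n=False, j=False, u=True, a=False

Verification: With this assignment, all 51 clauses evaluate to true.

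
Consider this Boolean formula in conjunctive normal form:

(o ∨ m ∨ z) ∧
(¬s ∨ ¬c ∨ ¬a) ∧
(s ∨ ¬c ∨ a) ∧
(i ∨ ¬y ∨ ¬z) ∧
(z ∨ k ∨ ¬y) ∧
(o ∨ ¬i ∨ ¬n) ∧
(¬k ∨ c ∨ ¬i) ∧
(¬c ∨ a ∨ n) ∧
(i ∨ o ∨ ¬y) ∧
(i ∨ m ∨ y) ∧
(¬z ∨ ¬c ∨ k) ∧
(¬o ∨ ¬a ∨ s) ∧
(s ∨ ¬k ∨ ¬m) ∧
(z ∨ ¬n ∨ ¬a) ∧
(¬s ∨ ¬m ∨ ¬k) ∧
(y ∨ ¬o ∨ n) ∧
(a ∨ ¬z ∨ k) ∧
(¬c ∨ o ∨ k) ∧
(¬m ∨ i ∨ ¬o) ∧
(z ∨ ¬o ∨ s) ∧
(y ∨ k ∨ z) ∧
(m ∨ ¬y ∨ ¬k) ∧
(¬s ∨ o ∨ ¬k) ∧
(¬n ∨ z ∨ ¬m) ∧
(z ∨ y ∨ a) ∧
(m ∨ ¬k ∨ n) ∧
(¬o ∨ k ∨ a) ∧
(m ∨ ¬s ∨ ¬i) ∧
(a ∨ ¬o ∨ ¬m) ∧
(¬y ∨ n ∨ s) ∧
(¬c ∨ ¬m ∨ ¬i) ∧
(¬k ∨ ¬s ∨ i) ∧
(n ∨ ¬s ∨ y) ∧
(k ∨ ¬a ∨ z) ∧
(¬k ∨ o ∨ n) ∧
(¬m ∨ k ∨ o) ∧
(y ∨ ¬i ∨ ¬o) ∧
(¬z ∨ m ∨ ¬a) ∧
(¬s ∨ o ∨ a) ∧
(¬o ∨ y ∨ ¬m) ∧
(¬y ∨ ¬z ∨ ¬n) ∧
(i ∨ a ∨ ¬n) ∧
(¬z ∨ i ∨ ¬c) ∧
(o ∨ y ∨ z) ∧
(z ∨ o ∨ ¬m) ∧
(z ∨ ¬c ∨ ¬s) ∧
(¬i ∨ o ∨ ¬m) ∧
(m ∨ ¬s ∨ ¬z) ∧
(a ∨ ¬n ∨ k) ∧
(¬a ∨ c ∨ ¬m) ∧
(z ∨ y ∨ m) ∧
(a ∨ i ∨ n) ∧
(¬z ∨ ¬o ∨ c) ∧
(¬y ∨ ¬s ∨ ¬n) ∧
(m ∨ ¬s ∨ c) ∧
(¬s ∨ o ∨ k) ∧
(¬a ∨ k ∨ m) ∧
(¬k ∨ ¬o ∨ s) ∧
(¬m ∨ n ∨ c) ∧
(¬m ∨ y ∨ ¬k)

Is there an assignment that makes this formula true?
No

No, the formula is not satisfiable.

No assignment of truth values to the variables can make all 60 clauses true simultaneously.

The formula is UNSAT (unsatisfiable).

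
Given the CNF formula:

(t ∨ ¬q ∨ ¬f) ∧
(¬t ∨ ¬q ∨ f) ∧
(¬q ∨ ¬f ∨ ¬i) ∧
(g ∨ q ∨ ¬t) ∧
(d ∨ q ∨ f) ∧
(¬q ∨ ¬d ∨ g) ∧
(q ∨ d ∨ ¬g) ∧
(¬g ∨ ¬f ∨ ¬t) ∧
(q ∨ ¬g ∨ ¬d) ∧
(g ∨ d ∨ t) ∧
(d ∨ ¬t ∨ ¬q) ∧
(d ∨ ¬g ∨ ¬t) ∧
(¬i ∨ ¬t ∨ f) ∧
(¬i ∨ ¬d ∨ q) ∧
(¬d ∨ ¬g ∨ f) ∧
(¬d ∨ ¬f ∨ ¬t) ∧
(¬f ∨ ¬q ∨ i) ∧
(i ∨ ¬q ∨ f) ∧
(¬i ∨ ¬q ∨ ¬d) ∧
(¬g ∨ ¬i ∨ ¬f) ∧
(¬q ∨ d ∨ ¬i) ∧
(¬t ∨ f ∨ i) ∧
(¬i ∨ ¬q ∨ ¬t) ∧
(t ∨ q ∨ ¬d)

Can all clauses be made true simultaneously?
No

No, the formula is not satisfiable.

No assignment of truth values to the variables can make all 24 clauses true simultaneously.

The formula is UNSAT (unsatisfiable).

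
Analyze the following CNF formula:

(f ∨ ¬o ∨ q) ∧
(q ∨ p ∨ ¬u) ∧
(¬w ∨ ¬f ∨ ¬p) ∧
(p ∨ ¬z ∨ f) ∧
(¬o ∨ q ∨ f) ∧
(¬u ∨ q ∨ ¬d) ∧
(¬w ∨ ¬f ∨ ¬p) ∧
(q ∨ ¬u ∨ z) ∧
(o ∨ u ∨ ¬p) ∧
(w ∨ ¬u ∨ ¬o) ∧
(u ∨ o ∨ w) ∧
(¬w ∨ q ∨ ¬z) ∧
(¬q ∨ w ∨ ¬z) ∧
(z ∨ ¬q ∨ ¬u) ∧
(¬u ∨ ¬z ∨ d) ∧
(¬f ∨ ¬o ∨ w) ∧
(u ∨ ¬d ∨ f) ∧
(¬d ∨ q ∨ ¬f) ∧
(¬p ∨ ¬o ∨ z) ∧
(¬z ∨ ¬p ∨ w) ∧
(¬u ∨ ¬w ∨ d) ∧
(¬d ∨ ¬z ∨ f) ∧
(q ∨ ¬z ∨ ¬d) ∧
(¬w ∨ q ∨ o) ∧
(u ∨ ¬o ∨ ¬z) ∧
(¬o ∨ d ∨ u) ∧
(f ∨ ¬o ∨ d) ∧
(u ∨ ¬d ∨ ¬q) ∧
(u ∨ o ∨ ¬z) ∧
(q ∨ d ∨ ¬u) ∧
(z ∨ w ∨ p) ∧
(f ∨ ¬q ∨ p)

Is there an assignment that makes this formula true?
Yes

Yes, the formula is satisfiable.

One satisfying assignment is: q=True, w=True, u=True, f=True, d=True, o=False, z=True, p=False

Verification: With this assignment, all 32 clauses evaluate to true.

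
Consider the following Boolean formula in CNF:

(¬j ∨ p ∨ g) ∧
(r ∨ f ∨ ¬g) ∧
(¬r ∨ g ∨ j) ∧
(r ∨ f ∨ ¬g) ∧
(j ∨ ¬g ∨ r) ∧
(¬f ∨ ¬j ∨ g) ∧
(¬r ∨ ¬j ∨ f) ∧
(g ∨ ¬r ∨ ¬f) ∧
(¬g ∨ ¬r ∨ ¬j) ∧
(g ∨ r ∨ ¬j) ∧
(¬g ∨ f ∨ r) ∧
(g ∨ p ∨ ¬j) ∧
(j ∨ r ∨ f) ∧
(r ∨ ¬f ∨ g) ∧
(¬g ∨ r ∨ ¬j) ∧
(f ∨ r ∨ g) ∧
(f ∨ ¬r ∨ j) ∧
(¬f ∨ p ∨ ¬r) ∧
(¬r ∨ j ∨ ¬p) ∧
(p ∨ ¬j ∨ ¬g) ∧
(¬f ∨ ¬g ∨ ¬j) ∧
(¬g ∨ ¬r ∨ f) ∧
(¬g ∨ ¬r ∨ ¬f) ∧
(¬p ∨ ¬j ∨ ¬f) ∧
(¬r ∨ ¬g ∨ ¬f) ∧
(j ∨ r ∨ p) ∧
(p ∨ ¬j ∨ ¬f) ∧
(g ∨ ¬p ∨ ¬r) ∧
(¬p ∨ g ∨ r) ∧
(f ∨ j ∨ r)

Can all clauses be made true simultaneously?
No

No, the formula is not satisfiable.

No assignment of truth values to the variables can make all 30 clauses true simultaneously.

The formula is UNSAT (unsatisfiable).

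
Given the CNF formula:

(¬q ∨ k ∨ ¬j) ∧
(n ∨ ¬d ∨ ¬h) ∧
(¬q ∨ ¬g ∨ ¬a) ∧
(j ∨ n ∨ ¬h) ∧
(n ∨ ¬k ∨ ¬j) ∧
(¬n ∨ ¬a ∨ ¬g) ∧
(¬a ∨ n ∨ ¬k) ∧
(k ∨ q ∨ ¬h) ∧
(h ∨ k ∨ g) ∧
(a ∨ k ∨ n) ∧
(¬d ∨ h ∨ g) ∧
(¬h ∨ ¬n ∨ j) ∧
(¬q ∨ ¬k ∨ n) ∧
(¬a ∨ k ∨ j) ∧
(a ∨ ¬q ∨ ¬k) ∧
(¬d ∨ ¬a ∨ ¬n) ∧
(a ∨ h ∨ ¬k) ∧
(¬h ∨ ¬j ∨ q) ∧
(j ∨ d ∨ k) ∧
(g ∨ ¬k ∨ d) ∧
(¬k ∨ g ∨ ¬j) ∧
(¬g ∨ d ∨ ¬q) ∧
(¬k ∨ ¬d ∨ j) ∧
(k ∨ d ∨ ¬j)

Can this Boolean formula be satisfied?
Yes

Yes, the formula is satisfiable.

One satisfying assignment is: a=False, j=False, h=False, g=True, q=False, k=False, n=True, d=True

Verification: With this assignment, all 24 clauses evaluate to true.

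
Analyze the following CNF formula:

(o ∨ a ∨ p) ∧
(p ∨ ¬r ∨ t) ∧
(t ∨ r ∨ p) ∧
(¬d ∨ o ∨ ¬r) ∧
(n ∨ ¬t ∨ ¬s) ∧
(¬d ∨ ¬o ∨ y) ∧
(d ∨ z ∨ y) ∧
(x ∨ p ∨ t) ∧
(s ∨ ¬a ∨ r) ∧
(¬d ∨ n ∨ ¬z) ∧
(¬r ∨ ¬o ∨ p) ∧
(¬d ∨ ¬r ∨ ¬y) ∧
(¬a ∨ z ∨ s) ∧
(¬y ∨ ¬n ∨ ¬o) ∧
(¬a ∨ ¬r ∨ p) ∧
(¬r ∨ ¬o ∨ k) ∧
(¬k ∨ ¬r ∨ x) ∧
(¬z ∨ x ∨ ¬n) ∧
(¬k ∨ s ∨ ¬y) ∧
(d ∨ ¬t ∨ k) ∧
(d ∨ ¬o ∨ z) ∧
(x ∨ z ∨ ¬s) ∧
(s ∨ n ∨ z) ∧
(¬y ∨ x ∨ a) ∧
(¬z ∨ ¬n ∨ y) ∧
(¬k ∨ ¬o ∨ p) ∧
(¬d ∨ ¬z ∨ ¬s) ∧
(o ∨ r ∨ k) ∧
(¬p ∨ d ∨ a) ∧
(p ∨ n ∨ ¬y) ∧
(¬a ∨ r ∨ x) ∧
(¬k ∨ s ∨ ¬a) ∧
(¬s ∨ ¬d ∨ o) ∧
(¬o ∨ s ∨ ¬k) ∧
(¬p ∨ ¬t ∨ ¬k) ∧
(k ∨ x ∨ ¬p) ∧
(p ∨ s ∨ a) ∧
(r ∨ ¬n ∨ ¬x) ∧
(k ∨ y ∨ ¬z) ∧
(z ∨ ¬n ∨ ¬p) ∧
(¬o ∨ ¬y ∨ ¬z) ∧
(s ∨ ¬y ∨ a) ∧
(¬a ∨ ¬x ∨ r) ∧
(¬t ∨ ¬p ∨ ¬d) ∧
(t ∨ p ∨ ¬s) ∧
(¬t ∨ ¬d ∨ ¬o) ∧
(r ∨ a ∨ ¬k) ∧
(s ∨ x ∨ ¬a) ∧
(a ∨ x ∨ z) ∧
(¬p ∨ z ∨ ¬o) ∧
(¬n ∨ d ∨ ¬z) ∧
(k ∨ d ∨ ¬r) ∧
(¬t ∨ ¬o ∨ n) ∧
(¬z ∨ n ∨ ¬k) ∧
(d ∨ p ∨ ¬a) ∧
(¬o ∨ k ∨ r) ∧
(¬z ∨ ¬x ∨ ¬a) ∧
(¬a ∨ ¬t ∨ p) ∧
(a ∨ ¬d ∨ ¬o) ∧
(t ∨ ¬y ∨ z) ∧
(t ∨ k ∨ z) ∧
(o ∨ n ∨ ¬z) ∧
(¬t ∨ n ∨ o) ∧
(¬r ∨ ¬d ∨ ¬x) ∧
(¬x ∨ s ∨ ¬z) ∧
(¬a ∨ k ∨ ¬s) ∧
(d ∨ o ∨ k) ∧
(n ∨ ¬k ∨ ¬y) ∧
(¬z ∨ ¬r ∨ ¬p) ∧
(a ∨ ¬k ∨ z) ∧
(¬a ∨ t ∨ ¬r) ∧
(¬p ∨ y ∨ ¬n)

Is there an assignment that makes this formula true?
No

No, the formula is not satisfiable.

No assignment of truth values to the variables can make all 72 clauses true simultaneously.

The formula is UNSAT (unsatisfiable).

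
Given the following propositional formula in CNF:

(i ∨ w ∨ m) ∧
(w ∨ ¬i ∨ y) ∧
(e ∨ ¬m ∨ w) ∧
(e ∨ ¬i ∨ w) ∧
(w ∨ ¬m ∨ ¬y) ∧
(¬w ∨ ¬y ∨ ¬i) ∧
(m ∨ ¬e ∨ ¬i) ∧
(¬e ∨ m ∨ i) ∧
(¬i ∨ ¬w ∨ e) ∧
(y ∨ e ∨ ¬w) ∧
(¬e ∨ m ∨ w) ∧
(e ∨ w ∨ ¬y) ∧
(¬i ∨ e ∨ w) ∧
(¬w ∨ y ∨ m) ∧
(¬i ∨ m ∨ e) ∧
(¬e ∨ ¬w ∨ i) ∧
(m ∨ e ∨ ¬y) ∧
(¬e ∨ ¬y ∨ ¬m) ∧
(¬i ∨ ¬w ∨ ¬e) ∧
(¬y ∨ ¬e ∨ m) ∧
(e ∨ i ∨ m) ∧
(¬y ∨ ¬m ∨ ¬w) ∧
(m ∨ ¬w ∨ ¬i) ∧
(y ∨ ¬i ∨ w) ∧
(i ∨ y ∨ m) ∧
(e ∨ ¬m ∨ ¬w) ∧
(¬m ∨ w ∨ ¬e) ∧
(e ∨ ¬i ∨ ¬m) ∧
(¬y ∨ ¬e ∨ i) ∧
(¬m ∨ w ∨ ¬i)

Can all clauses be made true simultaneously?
No

No, the formula is not satisfiable.

No assignment of truth values to the variables can make all 30 clauses true simultaneously.

The formula is UNSAT (unsatisfiable).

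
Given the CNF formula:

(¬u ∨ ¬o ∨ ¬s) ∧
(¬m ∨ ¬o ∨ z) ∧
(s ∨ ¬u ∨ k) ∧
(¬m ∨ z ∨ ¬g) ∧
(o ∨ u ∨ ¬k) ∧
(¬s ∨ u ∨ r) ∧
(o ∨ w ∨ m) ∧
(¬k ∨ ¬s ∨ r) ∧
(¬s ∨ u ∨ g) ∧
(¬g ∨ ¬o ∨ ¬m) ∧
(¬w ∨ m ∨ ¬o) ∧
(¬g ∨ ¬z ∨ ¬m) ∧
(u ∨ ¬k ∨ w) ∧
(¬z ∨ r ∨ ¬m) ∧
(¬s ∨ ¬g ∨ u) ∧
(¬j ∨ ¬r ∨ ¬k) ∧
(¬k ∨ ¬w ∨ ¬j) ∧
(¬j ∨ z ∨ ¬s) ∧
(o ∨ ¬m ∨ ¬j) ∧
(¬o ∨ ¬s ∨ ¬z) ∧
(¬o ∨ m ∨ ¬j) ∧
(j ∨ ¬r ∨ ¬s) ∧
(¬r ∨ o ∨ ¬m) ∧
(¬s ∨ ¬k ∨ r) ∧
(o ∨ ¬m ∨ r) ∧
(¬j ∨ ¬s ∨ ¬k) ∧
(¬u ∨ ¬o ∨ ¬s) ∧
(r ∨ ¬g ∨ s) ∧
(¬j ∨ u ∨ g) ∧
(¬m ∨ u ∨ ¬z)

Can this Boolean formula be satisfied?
Yes

Yes, the formula is satisfiable.

One satisfying assignment is: z=False, j=False, g=False, k=False, m=False, u=False, r=False, o=True, w=False, s=False

Verification: With this assignment, all 30 clauses evaluate to true.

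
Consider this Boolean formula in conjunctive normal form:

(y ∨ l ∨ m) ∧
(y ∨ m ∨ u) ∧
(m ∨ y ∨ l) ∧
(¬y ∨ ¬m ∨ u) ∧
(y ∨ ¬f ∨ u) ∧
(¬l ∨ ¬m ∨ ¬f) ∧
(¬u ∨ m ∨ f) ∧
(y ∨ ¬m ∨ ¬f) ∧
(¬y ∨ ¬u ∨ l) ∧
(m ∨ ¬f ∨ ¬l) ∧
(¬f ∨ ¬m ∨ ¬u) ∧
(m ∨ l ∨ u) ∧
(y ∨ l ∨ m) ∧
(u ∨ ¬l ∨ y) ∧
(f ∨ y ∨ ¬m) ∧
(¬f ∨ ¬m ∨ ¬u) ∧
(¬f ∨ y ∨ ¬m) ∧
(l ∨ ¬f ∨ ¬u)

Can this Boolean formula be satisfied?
Yes

Yes, the formula is satisfiable.

One satisfying assignment is: y=True, m=False, f=False, l=True, u=False

Verification: With this assignment, all 18 clauses evaluate to true.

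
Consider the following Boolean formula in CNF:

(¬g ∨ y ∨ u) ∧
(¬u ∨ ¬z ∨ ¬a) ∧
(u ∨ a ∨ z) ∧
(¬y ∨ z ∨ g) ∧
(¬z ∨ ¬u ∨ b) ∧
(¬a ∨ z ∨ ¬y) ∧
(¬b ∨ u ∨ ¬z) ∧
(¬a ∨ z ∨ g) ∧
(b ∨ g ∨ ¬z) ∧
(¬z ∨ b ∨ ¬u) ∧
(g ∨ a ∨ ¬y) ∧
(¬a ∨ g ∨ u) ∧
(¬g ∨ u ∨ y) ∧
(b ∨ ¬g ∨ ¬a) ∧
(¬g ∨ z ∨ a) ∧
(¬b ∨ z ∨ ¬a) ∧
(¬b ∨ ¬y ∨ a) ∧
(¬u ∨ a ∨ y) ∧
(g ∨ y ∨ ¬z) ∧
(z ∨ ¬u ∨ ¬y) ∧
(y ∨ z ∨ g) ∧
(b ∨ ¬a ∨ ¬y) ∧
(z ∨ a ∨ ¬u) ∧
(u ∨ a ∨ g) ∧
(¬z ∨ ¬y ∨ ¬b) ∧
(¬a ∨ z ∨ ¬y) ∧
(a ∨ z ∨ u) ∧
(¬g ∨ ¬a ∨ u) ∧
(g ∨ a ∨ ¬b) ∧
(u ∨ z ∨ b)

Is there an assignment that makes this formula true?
Yes

Yes, the formula is satisfiable.

One satisfying assignment is: a=False, z=True, y=True, u=False, b=False, g=True

Verification: With this assignment, all 30 clauses evaluate to true.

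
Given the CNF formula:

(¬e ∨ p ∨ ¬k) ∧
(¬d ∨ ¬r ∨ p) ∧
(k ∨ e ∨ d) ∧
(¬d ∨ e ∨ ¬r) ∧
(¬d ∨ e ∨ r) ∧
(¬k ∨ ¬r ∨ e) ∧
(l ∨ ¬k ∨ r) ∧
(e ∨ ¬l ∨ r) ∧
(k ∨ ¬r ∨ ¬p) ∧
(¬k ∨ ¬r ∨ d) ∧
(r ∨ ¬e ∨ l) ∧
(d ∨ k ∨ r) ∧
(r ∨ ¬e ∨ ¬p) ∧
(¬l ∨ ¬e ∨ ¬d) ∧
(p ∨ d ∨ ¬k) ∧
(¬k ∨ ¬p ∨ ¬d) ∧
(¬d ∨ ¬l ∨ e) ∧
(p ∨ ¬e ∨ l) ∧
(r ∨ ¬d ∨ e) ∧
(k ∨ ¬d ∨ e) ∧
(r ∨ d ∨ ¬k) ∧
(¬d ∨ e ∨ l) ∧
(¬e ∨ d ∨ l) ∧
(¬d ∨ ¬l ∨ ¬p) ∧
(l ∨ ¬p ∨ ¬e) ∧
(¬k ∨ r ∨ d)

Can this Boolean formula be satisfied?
Yes

Yes, the formula is satisfiable.

One satisfying assignment is: e=True, p=False, l=True, r=True, k=False, d=False

Verification: With this assignment, all 26 clauses evaluate to true.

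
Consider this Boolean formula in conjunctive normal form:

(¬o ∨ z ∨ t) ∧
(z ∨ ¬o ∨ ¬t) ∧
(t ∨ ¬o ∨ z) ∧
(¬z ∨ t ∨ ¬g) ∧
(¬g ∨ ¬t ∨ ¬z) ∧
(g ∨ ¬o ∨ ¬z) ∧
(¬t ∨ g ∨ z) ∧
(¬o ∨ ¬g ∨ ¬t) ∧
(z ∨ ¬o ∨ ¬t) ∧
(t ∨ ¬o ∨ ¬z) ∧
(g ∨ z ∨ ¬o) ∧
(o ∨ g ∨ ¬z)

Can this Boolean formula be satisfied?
Yes

Yes, the formula is satisfiable.

One satisfying assignment is: g=False, t=False, z=False, o=False

Verification: With this assignment, all 12 clauses evaluate to true.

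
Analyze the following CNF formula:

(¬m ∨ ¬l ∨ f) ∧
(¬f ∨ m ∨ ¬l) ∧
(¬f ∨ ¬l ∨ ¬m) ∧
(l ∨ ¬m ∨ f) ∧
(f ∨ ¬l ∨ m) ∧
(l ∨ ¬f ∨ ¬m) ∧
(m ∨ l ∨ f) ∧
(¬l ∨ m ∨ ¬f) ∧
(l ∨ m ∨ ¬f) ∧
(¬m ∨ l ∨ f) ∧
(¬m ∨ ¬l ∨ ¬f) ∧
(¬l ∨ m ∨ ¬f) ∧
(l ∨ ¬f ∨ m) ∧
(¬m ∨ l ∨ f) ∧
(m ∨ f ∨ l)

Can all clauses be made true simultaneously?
No

No, the formula is not satisfiable.

No assignment of truth values to the variables can make all 15 clauses true simultaneously.

The formula is UNSAT (unsatisfiable).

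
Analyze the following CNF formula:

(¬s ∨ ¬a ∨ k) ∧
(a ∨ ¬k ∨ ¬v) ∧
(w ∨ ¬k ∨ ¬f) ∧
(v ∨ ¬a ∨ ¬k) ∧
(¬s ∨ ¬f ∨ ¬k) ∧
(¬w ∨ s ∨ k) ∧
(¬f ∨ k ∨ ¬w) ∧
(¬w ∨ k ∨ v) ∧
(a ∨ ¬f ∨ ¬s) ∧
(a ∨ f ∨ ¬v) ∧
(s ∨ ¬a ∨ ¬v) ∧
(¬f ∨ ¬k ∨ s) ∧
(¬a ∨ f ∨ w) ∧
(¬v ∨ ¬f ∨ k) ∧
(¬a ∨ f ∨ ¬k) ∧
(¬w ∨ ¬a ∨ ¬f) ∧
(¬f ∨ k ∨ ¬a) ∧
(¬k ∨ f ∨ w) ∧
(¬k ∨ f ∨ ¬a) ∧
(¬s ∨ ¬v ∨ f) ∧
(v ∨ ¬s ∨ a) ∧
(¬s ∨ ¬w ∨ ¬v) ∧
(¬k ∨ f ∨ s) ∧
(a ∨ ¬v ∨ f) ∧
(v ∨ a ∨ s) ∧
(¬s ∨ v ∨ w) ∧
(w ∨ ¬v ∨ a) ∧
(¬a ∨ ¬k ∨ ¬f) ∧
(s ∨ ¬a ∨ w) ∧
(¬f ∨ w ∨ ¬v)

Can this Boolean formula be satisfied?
No

No, the formula is not satisfiable.

No assignment of truth values to the variables can make all 30 clauses true simultaneously.

The formula is UNSAT (unsatisfiable).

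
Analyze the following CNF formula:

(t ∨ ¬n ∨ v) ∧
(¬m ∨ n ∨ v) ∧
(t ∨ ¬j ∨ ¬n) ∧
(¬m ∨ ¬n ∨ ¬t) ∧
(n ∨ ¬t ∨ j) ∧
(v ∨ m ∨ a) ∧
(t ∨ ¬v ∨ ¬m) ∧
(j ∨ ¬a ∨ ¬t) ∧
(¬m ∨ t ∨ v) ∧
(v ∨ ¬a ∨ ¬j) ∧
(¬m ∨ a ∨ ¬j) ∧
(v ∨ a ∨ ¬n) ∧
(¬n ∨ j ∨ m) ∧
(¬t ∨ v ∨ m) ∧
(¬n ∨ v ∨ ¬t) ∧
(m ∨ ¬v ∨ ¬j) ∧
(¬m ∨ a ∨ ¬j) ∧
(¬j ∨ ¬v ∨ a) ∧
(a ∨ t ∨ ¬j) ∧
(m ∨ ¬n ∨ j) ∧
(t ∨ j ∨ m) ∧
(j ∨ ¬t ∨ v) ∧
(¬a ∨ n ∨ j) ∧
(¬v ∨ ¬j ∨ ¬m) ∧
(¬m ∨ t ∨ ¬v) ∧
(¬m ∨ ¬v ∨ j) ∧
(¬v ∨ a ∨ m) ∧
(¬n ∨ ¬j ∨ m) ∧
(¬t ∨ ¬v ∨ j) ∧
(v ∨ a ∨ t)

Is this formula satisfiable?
No

No, the formula is not satisfiable.

No assignment of truth values to the variables can make all 30 clauses true simultaneously.

The formula is UNSAT (unsatisfiable).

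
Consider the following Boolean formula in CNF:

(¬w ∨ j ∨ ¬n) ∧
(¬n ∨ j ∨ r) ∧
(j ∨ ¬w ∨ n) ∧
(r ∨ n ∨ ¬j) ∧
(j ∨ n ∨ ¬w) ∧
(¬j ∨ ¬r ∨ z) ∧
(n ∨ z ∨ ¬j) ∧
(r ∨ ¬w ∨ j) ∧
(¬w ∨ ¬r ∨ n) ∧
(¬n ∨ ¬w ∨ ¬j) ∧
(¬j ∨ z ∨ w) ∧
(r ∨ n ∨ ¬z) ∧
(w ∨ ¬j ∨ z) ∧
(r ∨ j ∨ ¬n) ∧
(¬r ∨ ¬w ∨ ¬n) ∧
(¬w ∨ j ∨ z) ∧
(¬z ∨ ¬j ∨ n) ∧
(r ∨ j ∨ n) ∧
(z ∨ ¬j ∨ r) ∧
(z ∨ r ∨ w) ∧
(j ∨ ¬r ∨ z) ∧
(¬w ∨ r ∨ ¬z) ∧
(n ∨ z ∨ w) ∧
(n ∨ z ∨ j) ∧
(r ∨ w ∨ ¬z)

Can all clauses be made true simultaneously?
Yes

Yes, the formula is satisfiable.

One satisfying assignment is: r=True, z=True, j=False, n=False, w=False

Verification: With this assignment, all 25 clauses evaluate to true.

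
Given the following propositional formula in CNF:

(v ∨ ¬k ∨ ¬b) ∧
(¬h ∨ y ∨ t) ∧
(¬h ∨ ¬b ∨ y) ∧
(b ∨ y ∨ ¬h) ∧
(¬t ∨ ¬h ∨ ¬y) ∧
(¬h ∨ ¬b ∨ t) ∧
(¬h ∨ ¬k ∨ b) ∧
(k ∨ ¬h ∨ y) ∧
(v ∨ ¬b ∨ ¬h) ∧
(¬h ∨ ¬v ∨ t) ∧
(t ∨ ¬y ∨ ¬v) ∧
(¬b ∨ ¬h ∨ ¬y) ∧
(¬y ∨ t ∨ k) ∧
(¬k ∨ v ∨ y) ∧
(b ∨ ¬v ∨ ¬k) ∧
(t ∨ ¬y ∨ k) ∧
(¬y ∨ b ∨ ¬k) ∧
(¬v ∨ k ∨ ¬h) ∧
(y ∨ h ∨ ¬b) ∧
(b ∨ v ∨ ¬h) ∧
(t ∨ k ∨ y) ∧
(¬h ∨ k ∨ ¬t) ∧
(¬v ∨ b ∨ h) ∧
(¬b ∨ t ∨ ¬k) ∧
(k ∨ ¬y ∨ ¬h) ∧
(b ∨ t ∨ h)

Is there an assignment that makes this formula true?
Yes

Yes, the formula is satisfiable.

One satisfying assignment is: k=False, t=True, h=False, y=False, b=False, v=False

Verification: With this assignment, all 26 clauses evaluate to true.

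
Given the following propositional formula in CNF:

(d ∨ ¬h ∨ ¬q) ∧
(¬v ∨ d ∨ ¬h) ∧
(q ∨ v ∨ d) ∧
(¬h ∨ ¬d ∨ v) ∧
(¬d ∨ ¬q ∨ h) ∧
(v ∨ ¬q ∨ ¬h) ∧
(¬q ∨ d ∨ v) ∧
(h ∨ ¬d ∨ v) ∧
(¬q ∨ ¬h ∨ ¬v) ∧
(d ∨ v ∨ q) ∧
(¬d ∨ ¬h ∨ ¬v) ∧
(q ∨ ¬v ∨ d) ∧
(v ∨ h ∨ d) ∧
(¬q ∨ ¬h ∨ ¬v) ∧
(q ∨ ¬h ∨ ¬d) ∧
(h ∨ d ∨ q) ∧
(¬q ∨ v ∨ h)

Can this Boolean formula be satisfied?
Yes

Yes, the formula is satisfiable.

One satisfying assignment is: h=False, d=False, q=True, v=True

Verification: With this assignment, all 17 clauses evaluate to true.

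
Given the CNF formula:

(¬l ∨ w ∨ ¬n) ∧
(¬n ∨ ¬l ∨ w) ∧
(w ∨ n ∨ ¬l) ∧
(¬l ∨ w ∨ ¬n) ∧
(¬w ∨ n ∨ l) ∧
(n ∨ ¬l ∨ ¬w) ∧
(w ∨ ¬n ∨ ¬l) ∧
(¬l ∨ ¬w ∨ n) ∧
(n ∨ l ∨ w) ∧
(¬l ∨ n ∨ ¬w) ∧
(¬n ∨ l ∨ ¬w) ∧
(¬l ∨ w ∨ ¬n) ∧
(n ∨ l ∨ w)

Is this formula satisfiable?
Yes

Yes, the formula is satisfiable.

One satisfying assignment is: l=False, n=True, w=False

Verification: With this assignment, all 13 clauses evaluate to true.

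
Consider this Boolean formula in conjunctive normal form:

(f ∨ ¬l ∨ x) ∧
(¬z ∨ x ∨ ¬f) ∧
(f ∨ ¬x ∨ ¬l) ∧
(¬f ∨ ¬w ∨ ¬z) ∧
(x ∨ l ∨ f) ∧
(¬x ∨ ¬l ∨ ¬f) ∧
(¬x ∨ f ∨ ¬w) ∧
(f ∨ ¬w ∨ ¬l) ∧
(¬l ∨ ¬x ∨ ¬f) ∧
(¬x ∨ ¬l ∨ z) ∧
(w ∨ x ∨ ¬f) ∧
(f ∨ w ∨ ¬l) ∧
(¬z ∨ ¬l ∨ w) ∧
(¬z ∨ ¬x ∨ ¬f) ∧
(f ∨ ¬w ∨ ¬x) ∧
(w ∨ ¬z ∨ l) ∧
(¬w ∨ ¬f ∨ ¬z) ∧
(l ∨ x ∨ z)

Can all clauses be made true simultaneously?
Yes

Yes, the formula is satisfiable.

One satisfying assignment is: l=False, x=True, f=False, w=False, z=False

Verification: With this assignment, all 18 clauses evaluate to true.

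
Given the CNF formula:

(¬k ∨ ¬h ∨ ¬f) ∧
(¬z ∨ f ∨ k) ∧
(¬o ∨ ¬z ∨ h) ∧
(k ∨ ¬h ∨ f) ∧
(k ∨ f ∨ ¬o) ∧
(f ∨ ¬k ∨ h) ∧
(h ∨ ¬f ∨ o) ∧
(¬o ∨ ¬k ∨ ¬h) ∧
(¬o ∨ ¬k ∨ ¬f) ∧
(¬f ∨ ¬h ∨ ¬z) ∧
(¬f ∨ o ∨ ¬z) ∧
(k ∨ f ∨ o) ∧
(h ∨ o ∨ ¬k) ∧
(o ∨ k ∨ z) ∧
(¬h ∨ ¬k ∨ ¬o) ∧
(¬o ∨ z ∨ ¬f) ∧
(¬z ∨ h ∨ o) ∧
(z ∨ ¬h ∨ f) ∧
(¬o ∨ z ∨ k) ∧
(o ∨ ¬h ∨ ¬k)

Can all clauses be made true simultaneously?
No

No, the formula is not satisfiable.

No assignment of truth values to the variables can make all 20 clauses true simultaneously.

The formula is UNSAT (unsatisfiable).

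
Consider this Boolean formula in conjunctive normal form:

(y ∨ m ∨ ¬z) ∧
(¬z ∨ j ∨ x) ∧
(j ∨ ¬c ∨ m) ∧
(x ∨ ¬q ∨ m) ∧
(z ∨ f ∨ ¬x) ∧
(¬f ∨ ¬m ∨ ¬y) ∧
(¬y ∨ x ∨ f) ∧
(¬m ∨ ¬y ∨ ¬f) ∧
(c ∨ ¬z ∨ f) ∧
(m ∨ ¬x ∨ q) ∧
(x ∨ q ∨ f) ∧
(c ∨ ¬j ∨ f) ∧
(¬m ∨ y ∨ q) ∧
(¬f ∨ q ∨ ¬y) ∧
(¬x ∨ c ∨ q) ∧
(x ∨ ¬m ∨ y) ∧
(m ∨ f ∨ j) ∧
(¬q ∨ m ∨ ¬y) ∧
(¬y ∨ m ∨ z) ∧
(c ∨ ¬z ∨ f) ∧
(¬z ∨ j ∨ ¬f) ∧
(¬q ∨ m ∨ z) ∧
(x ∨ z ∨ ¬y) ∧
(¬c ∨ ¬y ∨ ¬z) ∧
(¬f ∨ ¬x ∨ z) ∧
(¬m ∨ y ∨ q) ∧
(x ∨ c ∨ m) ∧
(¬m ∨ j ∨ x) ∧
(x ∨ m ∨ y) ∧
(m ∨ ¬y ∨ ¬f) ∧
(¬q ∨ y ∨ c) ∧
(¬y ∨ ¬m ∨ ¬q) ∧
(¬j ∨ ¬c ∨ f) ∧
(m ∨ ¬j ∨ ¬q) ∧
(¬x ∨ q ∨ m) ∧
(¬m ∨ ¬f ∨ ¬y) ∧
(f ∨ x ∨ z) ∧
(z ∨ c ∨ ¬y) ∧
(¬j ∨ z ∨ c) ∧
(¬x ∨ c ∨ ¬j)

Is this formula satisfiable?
Yes

Yes, the formula is satisfiable.

One satisfying assignment is: x=True, f=False, m=True, z=True, y=False, j=False, c=True, q=True

Verification: With this assignment, all 40 clauses evaluate to true.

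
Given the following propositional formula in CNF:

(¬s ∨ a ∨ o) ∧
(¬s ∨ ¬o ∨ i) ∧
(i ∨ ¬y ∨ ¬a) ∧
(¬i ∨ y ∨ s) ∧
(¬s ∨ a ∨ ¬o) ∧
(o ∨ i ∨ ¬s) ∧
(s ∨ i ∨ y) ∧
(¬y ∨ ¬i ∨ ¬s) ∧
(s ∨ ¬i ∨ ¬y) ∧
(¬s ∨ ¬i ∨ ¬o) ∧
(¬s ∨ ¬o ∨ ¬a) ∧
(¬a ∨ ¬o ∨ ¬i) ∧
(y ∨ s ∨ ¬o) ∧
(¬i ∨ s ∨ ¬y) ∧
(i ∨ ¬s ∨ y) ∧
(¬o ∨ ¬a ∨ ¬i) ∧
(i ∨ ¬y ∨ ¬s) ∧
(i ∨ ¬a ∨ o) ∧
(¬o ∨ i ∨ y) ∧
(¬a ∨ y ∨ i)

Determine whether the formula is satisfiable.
Yes

Yes, the formula is satisfiable.

One satisfying assignment is: a=False, o=False, i=False, s=False, y=True

Verification: With this assignment, all 20 clauses evaluate to true.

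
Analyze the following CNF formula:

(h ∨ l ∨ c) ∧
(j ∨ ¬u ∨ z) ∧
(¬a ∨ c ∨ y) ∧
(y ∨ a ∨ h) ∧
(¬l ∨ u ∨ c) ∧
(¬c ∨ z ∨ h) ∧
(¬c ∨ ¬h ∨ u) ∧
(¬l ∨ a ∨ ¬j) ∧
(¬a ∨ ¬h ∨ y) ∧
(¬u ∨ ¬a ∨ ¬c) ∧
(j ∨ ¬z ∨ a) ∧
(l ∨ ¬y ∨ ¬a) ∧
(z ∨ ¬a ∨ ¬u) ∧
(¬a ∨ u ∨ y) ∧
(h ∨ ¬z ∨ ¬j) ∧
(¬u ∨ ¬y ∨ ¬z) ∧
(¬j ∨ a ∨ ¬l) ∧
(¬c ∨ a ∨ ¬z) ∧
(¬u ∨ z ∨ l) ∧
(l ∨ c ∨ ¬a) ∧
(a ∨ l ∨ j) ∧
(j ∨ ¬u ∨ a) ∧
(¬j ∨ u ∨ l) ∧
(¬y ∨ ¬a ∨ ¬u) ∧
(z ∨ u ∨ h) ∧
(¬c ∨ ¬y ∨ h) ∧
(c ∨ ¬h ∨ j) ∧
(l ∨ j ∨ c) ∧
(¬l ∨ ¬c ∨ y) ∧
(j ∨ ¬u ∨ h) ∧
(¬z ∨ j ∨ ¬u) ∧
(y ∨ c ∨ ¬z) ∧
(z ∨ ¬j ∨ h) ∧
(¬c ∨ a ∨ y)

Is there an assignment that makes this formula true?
No

No, the formula is not satisfiable.

No assignment of truth values to the variables can make all 34 clauses true simultaneously.

The formula is UNSAT (unsatisfiable).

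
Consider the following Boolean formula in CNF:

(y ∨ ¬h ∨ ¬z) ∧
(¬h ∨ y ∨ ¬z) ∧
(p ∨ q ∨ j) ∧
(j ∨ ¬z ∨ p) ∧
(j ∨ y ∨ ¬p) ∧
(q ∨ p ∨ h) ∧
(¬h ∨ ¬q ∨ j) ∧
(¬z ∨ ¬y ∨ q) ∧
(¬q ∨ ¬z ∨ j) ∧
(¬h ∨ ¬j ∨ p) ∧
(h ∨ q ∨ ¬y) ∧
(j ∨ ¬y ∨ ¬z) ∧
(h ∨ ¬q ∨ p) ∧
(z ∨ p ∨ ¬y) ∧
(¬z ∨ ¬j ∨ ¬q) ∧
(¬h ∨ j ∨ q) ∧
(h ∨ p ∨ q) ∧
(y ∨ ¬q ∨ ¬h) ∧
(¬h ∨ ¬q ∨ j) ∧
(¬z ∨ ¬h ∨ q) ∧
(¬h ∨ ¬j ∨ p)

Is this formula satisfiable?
Yes

Yes, the formula is satisfiable.

One satisfying assignment is: p=True, j=True, y=False, q=False, h=False, z=False

Verification: With this assignment, all 21 clauses evaluate to true.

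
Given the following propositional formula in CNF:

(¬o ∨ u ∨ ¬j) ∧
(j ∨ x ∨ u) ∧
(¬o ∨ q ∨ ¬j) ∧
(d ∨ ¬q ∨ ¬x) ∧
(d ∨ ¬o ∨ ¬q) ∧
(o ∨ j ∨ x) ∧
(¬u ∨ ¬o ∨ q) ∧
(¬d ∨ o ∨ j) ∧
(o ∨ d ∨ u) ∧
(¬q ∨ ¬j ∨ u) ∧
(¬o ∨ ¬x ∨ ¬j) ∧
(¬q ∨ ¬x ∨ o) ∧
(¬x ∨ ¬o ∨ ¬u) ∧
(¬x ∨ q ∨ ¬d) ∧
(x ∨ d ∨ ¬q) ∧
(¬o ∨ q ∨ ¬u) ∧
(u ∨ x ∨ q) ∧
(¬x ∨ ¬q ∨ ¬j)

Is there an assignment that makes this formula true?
Yes

Yes, the formula is satisfiable.

One satisfying assignment is: u=True, d=False, q=False, o=False, j=True, x=False

Verification: With this assignment, all 18 clauses evaluate to true.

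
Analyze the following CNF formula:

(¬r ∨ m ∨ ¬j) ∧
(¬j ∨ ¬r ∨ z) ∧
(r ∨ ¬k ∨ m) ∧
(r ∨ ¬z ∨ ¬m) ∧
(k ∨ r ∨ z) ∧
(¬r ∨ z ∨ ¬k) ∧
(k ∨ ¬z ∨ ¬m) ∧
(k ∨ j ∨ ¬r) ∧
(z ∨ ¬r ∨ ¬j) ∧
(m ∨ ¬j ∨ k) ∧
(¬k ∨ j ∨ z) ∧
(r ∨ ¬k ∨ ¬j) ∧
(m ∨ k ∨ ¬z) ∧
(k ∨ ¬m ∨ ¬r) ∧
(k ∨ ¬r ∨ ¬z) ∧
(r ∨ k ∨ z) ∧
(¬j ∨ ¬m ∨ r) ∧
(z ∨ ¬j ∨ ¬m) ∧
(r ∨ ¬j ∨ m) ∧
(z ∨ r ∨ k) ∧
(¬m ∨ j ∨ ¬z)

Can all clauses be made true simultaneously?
Yes

Yes, the formula is satisfiable.

One satisfying assignment is: r=True, j=True, z=True, m=True, k=True

Verification: With this assignment, all 21 clauses evaluate to true.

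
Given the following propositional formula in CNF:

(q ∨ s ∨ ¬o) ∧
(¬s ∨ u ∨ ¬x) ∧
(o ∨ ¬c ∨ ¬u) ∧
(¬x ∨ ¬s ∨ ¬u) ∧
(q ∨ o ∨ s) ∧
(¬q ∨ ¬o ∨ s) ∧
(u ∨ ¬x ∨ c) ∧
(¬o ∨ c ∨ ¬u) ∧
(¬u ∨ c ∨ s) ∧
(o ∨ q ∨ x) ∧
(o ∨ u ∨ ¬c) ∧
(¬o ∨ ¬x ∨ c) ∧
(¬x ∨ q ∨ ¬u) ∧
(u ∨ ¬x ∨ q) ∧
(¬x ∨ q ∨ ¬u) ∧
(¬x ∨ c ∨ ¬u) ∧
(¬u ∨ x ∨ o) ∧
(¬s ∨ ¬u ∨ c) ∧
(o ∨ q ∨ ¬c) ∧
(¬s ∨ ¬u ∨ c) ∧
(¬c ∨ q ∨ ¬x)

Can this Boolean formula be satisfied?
Yes

Yes, the formula is satisfiable.

One satisfying assignment is: s=False, c=False, x=False, o=False, q=True, u=False

Verification: With this assignment, all 21 clauses evaluate to true.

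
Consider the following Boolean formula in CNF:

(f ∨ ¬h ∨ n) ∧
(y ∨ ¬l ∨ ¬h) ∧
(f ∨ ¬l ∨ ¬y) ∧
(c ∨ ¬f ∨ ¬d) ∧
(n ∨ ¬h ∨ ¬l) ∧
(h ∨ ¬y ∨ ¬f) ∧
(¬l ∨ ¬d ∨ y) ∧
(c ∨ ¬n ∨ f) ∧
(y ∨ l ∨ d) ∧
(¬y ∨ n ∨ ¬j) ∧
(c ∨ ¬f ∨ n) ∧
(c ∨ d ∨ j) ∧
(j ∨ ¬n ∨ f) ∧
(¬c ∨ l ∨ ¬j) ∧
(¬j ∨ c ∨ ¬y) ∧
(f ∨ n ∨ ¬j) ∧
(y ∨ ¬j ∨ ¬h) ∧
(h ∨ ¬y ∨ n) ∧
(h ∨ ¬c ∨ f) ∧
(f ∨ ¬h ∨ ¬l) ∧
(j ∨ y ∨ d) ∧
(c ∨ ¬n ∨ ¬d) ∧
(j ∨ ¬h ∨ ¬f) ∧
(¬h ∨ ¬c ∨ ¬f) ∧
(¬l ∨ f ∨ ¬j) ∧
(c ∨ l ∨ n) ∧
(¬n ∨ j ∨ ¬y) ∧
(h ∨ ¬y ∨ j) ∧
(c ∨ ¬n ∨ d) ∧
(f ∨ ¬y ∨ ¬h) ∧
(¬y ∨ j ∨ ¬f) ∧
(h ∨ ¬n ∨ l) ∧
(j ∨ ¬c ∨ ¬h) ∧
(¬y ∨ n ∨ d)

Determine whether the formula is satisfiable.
Yes

Yes, the formula is satisfiable.

One satisfying assignment is: h=False, f=True, l=True, d=False, j=True, n=False, c=True, y=False

Verification: With this assignment, all 34 clauses evaluate to true.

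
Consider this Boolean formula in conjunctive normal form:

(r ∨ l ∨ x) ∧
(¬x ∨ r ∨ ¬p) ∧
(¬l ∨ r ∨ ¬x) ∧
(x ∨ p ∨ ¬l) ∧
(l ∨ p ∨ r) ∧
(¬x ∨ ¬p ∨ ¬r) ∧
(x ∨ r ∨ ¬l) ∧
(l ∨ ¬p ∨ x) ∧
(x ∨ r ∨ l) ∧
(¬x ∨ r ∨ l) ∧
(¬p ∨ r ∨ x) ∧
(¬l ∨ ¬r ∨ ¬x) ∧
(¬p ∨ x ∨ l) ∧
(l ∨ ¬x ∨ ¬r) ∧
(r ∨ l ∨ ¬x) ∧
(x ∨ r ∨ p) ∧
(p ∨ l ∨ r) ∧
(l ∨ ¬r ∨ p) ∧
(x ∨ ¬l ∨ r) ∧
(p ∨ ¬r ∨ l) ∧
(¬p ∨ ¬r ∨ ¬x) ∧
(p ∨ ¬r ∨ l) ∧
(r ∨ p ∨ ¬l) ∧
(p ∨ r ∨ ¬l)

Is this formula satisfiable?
Yes

Yes, the formula is satisfiable.

One satisfying assignment is: p=True, r=True, l=True, x=False

Verification: With this assignment, all 24 clauses evaluate to true.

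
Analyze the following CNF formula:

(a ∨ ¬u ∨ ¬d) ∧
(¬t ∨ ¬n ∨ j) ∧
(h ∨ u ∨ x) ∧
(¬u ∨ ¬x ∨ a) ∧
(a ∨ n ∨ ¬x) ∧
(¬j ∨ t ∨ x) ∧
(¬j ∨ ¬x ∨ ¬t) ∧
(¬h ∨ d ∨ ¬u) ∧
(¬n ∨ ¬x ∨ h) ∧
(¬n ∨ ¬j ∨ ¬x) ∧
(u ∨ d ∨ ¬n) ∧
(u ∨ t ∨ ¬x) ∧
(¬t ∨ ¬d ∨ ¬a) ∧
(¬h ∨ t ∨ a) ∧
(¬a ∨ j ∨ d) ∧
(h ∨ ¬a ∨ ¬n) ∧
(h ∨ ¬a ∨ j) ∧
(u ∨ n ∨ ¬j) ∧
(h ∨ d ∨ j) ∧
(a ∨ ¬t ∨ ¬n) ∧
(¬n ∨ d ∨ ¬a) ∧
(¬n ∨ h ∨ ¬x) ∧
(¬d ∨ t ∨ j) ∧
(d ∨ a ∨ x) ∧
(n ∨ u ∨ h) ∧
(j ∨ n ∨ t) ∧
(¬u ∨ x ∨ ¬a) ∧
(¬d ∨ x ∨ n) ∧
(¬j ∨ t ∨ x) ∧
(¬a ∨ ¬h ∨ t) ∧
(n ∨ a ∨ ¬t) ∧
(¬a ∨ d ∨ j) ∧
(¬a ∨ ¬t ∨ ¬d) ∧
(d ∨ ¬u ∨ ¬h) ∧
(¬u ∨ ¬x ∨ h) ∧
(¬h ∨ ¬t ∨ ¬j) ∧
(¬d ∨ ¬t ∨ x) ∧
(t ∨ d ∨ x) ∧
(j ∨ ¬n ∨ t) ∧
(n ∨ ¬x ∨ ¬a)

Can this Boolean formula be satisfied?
No

No, the formula is not satisfiable.

No assignment of truth values to the variables can make all 40 clauses true simultaneously.

The formula is UNSAT (unsatisfiable).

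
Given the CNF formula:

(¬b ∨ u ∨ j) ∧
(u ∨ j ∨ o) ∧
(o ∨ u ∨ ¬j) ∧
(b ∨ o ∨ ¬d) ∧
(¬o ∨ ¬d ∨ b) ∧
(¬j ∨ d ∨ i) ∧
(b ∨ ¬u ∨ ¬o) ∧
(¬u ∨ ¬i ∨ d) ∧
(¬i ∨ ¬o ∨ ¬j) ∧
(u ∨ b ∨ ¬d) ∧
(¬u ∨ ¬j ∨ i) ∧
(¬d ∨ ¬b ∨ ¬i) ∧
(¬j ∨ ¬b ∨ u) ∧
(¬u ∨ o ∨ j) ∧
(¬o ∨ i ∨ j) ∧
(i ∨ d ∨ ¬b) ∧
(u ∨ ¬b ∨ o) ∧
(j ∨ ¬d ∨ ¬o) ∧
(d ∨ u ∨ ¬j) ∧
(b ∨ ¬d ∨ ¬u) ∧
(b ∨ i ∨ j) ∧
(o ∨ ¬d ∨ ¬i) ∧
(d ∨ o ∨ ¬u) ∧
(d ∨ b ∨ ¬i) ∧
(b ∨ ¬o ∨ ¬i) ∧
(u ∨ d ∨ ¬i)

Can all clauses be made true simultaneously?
No

No, the formula is not satisfiable.

No assignment of truth values to the variables can make all 26 clauses true simultaneously.

The formula is UNSAT (unsatisfiable).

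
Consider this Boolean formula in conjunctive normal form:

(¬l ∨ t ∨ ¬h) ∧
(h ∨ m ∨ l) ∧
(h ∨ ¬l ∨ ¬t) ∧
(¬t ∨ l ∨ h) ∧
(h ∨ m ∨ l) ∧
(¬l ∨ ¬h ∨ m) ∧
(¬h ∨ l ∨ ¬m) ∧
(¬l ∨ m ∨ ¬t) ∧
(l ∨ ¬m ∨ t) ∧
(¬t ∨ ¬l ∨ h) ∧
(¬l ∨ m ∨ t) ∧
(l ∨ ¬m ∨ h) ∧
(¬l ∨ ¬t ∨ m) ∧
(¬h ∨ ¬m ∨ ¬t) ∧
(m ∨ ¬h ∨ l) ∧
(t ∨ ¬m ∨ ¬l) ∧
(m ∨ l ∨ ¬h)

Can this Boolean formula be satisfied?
No

No, the formula is not satisfiable.

No assignment of truth values to the variables can make all 17 clauses true simultaneously.

The formula is UNSAT (unsatisfiable).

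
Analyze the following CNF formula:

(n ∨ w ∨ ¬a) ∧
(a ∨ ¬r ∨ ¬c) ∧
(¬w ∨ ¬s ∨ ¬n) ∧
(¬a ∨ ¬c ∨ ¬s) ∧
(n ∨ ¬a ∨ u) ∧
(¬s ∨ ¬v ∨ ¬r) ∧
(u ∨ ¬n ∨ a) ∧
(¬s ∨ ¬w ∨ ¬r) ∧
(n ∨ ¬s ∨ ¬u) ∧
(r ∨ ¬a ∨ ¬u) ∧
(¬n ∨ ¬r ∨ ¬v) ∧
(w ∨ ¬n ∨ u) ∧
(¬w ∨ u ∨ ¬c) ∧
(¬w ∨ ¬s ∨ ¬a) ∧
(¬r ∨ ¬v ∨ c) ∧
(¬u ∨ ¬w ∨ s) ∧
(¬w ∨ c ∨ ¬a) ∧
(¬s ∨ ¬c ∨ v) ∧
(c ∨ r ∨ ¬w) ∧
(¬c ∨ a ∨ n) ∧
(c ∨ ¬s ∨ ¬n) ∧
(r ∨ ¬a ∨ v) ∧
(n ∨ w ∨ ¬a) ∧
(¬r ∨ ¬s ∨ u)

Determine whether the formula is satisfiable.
Yes

Yes, the formula is satisfiable.

One satisfying assignment is: u=False, r=False, a=False, s=False, v=False, c=False, n=False, w=False

Verification: With this assignment, all 24 clauses evaluate to true.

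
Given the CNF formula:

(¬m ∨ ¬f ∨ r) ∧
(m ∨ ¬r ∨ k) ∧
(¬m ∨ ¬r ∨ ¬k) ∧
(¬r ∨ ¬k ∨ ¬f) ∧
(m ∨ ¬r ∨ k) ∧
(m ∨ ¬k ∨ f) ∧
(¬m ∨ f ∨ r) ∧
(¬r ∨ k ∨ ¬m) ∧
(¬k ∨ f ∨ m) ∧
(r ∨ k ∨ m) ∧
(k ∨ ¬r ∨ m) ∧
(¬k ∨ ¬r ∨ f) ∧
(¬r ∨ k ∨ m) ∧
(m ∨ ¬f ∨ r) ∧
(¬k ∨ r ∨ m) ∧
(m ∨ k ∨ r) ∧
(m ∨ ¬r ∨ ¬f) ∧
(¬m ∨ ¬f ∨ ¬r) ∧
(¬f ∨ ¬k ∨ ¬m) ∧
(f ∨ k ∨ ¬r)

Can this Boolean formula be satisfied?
No

No, the formula is not satisfiable.

No assignment of truth values to the variables can make all 20 clauses true simultaneously.

The formula is UNSAT (unsatisfiable).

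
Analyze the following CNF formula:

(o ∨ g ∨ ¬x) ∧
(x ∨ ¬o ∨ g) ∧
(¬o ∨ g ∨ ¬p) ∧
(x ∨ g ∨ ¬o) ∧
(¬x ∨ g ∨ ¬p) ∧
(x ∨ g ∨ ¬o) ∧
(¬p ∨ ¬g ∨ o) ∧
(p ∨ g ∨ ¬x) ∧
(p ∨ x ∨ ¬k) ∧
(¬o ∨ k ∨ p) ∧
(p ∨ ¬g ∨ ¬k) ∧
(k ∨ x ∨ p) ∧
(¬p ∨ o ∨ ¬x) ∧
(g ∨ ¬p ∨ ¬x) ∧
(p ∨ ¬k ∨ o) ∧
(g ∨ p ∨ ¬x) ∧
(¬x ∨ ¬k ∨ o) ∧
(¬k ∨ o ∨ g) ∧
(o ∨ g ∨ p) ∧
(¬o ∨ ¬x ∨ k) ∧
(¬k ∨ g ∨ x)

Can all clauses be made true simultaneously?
Yes

Yes, the formula is satisfiable.

One satisfying assignment is: x=False, k=False, g=False, p=True, o=False

Verification: With this assignment, all 21 clauses evaluate to true.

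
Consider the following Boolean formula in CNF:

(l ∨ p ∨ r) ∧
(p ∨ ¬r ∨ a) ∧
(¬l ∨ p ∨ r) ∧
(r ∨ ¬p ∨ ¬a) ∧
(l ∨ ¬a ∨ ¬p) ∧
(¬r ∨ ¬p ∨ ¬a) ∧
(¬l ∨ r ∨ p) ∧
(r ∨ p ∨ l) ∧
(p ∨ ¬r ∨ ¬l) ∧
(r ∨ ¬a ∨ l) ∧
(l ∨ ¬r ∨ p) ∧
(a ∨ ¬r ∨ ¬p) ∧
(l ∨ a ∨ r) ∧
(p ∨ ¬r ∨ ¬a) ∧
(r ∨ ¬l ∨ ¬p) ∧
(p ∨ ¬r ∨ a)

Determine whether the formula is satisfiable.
No

No, the formula is not satisfiable.

No assignment of truth values to the variables can make all 16 clauses true simultaneously.

The formula is UNSAT (unsatisfiable).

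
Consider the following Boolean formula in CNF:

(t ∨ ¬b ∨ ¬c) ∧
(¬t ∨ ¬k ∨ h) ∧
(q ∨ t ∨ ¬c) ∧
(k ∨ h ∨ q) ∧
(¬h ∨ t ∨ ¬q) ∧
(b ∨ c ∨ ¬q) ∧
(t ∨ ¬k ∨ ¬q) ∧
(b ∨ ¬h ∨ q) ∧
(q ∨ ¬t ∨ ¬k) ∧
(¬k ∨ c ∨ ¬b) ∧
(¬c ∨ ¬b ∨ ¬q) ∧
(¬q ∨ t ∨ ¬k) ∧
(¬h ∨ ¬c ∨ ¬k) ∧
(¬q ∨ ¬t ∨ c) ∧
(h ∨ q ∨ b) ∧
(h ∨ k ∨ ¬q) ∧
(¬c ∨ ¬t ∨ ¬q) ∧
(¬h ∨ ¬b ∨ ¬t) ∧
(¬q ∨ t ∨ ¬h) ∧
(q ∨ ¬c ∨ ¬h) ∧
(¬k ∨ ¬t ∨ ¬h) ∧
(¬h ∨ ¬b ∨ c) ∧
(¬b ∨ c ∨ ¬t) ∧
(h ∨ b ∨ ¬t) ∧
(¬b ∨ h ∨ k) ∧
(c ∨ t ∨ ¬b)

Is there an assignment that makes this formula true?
No

No, the formula is not satisfiable.

No assignment of truth values to the variables can make all 26 clauses true simultaneously.

The formula is UNSAT (unsatisfiable).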